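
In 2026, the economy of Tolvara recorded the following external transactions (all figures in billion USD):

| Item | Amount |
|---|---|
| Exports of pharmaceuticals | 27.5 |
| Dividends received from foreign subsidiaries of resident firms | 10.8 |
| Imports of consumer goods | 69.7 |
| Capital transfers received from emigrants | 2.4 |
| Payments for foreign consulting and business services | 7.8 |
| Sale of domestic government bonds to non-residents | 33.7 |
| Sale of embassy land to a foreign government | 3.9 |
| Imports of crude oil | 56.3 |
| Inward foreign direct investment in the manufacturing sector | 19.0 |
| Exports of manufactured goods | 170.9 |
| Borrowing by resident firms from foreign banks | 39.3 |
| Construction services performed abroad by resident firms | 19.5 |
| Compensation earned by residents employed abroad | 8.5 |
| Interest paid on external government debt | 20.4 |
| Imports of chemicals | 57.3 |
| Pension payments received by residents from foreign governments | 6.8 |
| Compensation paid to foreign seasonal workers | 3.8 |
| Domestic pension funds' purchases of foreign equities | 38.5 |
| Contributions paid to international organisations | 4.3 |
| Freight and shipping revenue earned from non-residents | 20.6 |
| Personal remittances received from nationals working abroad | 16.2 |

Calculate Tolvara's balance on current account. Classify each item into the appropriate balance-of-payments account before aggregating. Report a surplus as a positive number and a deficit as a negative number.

Goods: -69.7 + 27.5 - 56.3 + 170.9 - 57.3 = 15.1
Services: 19.5 + 20.6 - 7.8 = 32.3
Primary income: -20.4 + 8.5 - 3.8 + 10.8 = -4.9
Secondary income: 6.8 + 16.2 - 4.3 = 18.7
Current account = 15.1 + 32.3 + (-4.9) + 18.7 = 61.2
(Excluded from the current account — capital account: capital transfers received from emigrants 2.4, sale of embassy land to a foreign government 3.9; financial account: sale of domestic government bonds to non-residents 33.7, inward foreign direct investment in the manufacturing sector 19.0, borrowing by resident firms from foreign banks 39.3, domestic pension funds' purchases of foreign equities 38.5.)

61.2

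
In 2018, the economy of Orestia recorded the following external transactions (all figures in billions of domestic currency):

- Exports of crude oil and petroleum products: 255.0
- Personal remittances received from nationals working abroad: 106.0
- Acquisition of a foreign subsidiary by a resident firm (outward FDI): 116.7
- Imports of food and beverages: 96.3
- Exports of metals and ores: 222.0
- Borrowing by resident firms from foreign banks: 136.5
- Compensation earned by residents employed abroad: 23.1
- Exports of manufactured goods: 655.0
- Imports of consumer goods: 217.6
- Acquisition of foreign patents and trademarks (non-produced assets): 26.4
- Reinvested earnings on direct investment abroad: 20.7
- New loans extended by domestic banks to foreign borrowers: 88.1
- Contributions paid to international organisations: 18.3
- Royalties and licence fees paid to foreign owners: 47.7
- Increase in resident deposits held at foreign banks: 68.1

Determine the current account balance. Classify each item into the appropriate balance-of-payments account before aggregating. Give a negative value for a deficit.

Goods: 222.0 - 96.3 + 255.0 - 217.6 + 655.0 = 818.1
Services: -47.7
Primary income: 23.1 + 20.7 = 43.8
Secondary income: -18.3 + 106.0 = 87.7
Current account = 818.1 + (-47.7) + 43.8 + 87.7 = 901.9
(Excluded from the current account — financial account: acquisition of a foreign subsidiary by a resident firm (outward FDI) 116.7, borrowing by resident firms from foreign banks 136.5, new loans extended by domestic banks to foreign borrowers 88.1, increase in resident deposits held at foreign banks 68.1; capital account: acquisition of foreign patents and trademarks (non-produced assets) 26.4.)

901.9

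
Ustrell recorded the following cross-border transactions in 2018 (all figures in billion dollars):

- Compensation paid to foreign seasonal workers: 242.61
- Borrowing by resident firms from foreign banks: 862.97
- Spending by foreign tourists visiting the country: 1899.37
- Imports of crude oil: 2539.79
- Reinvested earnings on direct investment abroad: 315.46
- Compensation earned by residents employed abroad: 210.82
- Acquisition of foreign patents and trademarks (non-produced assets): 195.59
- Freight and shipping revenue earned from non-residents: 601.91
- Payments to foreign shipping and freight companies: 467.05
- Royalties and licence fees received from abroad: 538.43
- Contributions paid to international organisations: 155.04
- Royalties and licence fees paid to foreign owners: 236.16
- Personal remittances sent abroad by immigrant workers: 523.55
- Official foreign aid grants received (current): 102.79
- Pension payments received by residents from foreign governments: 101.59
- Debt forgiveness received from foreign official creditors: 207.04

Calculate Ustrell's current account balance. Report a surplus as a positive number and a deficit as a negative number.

Goods: -2539.79
Services: -236.16 + 601.91 + 538.43 - 467.05 + 1899.37 = 2336.50
Primary income: 210.82 - 242.61 + 315.46 = 283.67
Secondary income: 102.79 - 155.04 - 523.55 + 101.59 = -474.21
Current account = (-2539.79) + 2336.50 + 283.67 + (-474.21) = -393.83
(Excluded from the current account — financial account: borrowing by resident firms from foreign banks 862.97; capital account: acquisition of foreign patents and trademarks (non-produced assets) 195.59, debt forgiveness received from foreign official creditors 207.04.)

-393.83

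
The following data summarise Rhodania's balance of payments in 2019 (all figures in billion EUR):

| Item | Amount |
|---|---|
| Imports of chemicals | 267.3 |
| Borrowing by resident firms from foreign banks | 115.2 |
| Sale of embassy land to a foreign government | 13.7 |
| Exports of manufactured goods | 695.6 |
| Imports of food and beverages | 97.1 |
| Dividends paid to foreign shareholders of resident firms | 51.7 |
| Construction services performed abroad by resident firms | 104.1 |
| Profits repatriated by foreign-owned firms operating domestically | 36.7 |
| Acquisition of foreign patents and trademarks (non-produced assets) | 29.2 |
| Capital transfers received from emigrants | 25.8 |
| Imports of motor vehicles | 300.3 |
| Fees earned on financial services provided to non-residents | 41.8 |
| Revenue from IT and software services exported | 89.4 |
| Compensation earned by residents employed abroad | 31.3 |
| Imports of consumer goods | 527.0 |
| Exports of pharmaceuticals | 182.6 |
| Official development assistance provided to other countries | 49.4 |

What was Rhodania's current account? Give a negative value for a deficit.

Goods: -300.3 - 267.3 + 182.6 + 695.6 - 527.0 - 97.1 = -313.5
Services: 104.1 + 41.8 + 89.4 = 235.3
Primary income: -51.7 - 36.7 + 31.3 = -57.1
Secondary income: -49.4
Current account = (-313.5) + 235.3 + (-57.1) + (-49.4) = -184.7
(Excluded from the current account — financial account: borrowing by resident firms from foreign banks 115.2; capital account: sale of embassy land to a foreign government 13.7, acquisition of foreign patents and trademarks (non-produced assets) 29.2, capital transfers received from emigrants 25.8.)

-184.7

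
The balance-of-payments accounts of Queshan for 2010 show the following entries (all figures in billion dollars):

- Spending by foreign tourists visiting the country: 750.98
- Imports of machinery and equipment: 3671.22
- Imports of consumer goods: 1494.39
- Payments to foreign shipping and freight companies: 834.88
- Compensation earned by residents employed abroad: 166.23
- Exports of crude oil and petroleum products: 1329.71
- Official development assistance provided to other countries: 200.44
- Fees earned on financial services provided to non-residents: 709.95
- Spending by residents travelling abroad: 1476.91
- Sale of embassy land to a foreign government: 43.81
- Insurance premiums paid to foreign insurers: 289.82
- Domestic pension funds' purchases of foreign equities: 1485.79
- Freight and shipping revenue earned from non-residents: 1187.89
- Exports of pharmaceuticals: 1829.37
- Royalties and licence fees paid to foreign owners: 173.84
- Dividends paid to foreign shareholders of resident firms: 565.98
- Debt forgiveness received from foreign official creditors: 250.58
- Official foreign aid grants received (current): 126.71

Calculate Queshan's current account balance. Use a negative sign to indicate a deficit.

Goods: 1829.37 - 1494.39 - 3671.22 + 1329.71 = -2006.53
Services: 709.95 - 289.82 - 834.88 - 1476.91 + 750.98 - 173.84 + 1187.89 = -126.63
Primary income: 166.23 - 565.98 = -399.75
Secondary income: 126.71 - 200.44 = -73.73
Current account = (-2006.53) + (-126.63) + (-399.75) + (-73.73) = -2606.64
(Excluded from the current account — capital account: sale of embassy land to a foreign government 43.81, debt forgiveness received from foreign official creditors 250.58; financial account: domestic pension funds' purchases of foreign equities 1485.79.)

-2606.64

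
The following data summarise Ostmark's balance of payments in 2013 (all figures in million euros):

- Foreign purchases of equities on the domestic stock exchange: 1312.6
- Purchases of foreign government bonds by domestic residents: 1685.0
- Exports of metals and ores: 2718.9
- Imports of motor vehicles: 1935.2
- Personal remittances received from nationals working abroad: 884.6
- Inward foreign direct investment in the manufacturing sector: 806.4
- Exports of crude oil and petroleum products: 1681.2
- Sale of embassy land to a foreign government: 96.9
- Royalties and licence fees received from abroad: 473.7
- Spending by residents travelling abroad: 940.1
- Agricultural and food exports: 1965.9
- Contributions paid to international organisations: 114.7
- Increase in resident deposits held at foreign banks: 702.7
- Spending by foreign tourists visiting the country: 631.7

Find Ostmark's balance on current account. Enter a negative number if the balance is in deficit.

Goods: -1935.2 + 1965.9 + 2718.9 + 1681.2 = 4430.8
Services: 631.7 + 473.7 - 940.1 = 165.3
Secondary income: -114.7 + 884.6 = 769.9
Current account = 4430.8 + 165.3 + 769.9 = 5366.0
(Excluded from the current account — financial account: foreign purchases of equities on the domestic stock exchange 1312.6, purchases of foreign government bonds by domestic residents 1685.0, inward foreign direct investment in the manufacturing sector 806.4, increase in resident deposits held at foreign banks 702.7; capital account: sale of embassy land to a foreign government 96.9.)

5366.0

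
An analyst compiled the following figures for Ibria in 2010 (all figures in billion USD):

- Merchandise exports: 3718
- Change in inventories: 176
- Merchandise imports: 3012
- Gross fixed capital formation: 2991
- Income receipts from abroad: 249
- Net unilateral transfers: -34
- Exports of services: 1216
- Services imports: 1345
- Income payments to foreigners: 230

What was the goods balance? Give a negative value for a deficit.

706

Goods balance = 3718 - 3012 = 706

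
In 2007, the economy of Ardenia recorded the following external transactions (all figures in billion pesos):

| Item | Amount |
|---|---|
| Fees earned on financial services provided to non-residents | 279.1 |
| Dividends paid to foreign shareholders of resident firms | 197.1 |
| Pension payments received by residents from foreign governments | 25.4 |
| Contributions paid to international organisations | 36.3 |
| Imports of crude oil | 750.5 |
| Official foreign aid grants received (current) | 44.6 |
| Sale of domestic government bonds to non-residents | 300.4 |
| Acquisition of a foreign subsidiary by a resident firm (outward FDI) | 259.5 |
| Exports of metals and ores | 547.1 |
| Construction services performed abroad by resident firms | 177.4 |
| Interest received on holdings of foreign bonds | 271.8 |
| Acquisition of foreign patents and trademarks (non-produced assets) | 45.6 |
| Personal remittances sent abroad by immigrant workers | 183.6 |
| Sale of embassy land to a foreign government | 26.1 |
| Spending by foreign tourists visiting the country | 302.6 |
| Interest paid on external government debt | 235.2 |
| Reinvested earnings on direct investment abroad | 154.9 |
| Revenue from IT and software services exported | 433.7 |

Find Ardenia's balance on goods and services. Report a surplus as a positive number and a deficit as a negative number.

Goods: 547.1 - 750.5 = -203.4
Services: 279.1 + 302.6 + 433.7 + 177.4 = 1192.8
Trade balance = -203.4 + 1192.8 = 989.4
(Excluded from the trade balance — primary income: dividends paid to foreign shareholders of resident firms 197.1, interest received on holdings of foreign bonds 271.8, interest paid on external government debt 235.2, reinvested earnings on direct investment abroad 154.9; secondary income: pension payments received by residents from foreign governments 25.4, contributions paid to international organisations 36.3, official foreign aid grants received (current) 44.6, personal remittances sent abroad by immigrant workers 183.6; financial account: sale of domestic government bonds to non-residents 300.4, acquisition of a foreign subsidiary by a resident firm (outward FDI) 259.5; capital account: acquisition of foreign patents and trademarks (non-produced assets) 45.6, sale of embassy land to a foreign government 26.1.)

989.4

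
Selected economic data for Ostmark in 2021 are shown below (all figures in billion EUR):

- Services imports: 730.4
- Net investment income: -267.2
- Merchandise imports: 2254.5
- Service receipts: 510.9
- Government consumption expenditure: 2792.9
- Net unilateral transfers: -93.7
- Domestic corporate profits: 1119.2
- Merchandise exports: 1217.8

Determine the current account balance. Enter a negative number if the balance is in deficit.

Goods balance = 1217.8 - 2254.5 = -1036.7
Services balance = 510.9 - 730.4 = -219.5
Trade balance (goods + services) = -1036.7 + (-219.5) = -1256.2
Net primary income = -267.2
Net secondary income = -93.7
Current account = -1256.2 + (-267.2) + (-93.7) = -1617.1

-1617.1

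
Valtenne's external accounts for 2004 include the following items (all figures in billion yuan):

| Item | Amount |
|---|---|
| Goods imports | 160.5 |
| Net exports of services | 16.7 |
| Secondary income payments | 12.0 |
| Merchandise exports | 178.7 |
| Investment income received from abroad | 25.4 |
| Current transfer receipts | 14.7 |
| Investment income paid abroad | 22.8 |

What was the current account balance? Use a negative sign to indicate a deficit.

Goods balance = 178.7 - 160.5 = 18.2
Services balance = 16.7
Trade balance (goods + services) = 18.2 + 16.7 = 34.9
Net primary income = 25.4 - 22.8 = 2.6
Net secondary income = 14.7 - 12.0 = 2.7
Current account = 34.9 + 2.6 + 2.7 = 40.2

40.2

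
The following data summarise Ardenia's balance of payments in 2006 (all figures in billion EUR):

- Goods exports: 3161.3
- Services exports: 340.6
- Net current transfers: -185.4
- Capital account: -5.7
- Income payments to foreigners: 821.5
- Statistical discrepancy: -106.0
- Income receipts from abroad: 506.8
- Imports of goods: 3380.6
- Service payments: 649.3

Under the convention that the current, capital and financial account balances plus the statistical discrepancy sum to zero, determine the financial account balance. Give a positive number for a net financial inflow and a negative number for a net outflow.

Goods balance = 3161.3 - 3380.6 = -219.3
Services balance = 340.6 - 649.3 = -308.7
Trade balance (goods + services) = -219.3 + (-308.7) = -528.0
Net primary income = 506.8 - 821.5 = -314.7
Net secondary income = -185.4
Current account = -528.0 + (-314.7) + (-185.4) = -1028.1
Financial account = -(-1028.1 + (-5.7) + (-106.0)) = 1139.8

1139.8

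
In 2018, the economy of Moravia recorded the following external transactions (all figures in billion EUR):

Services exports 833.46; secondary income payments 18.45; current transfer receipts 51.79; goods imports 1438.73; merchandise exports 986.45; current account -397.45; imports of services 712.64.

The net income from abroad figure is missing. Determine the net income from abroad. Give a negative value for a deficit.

-99.33

Current account = goods balance + services balance + net primary income + net secondary income
Sum of the known components = -298.12
Net income from abroad = CA - (known components) = -397.45 - (-298.12) = -99.33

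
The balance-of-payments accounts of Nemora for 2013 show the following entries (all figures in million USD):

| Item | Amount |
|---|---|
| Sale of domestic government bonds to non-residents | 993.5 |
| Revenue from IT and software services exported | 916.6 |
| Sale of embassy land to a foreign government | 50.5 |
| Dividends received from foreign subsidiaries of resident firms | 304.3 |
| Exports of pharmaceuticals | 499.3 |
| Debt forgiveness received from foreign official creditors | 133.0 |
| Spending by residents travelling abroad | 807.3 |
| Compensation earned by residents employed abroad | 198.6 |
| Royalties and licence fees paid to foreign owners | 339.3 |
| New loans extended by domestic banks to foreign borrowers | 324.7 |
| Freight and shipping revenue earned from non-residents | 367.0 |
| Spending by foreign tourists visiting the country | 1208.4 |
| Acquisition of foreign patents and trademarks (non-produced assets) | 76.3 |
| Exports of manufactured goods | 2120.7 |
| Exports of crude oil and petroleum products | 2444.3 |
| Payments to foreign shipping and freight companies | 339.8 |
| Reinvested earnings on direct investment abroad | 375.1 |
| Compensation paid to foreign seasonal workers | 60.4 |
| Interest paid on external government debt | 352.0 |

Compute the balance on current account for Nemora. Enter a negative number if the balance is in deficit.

6535.5

Goods: 499.3 + 2444.3 + 2120.7 = 5064.3
Services: -339.3 + 367.0 + 1208.4 - 339.8 - 807.3 + 916.6 = 1005.6
Primary income: -60.4 - 352.0 + 375.1 + 198.6 + 304.3 = 465.6
Current account = 5064.3 + 1005.6 + 465.6 = 6535.5
(Excluded from the current account — financial account: sale of domestic government bonds to non-residents 993.5, new loans extended by domestic banks to foreign borrowers 324.7; capital account: sale of embassy land to a foreign government 50.5, debt forgiveness received from foreign official creditors 133.0, acquisition of foreign patents and trademarks (non-produced assets) 76.3.)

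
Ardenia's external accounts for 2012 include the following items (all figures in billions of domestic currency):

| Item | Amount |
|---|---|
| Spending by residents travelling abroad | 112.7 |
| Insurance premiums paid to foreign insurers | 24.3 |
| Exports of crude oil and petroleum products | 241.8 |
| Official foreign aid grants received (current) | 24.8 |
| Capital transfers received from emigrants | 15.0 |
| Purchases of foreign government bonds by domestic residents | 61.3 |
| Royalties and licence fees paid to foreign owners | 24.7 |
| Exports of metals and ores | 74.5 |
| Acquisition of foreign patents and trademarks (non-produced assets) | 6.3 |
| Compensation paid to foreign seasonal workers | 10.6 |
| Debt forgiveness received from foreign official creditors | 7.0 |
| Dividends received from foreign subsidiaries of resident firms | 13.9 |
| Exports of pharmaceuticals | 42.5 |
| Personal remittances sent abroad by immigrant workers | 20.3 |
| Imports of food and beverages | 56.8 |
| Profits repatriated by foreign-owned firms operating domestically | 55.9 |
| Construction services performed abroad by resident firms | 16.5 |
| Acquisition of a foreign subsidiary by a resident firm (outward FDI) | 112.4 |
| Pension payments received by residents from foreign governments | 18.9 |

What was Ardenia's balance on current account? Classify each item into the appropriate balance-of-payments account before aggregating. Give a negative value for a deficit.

Goods: -56.8 + 241.8 + 74.5 + 42.5 = 302.0
Services: -24.7 + 16.5 - 112.7 - 24.3 = -145.2
Primary income: 13.9 - 10.6 - 55.9 = -52.6
Secondary income: 24.8 + 18.9 - 20.3 = 23.4
Current account = 302.0 + (-145.2) + (-52.6) + 23.4 = 127.6
(Excluded from the current account — capital account: capital transfers received from emigrants 15.0, acquisition of foreign patents and trademarks (non-produced assets) 6.3, debt forgiveness received from foreign official creditors 7.0; financial account: purchases of foreign government bonds by domestic residents 61.3, acquisition of a foreign subsidiary by a resident firm (outward FDI) 112.4.)

127.6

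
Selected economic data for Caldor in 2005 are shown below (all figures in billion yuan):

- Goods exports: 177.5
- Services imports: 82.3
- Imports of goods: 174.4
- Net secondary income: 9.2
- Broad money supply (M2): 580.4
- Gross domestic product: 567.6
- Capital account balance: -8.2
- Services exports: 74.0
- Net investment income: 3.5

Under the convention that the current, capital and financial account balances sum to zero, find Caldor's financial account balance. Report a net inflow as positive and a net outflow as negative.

Goods balance = 177.5 - 174.4 = 3.1
Services balance = 74.0 - 82.3 = -8.3
Trade balance (goods + services) = 3.1 + (-8.3) = -5.2
Net primary income = 3.5
Net secondary income = 9.2
Current account = -5.2 + 3.5 + 9.2 = 7.5
Financial account = -(7.5 + (-8.2)) = 0.7

0.7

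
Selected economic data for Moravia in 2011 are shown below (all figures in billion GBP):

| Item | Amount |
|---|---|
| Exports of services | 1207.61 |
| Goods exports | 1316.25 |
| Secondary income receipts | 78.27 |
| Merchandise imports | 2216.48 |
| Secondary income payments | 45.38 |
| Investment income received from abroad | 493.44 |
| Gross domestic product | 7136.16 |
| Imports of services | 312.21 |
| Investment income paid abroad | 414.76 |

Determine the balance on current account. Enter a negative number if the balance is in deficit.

Goods balance = 1316.25 - 2216.48 = -900.23
Services balance = 1207.61 - 312.21 = 895.40
Trade balance (goods + services) = -900.23 + 895.40 = -4.83
Net primary income = 493.44 - 414.76 = 78.68
Net secondary income = 78.27 - 45.38 = 32.89
Current account = -4.83 + 78.68 + 32.89 = 106.74

106.74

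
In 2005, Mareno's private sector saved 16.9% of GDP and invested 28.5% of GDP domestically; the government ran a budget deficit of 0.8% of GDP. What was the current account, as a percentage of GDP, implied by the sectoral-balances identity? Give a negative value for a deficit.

-12.4

By the sectoral-balances identity, CA = (S_private - I) + (T - G).
Private balance = 16.9 - 28.5 = -11.6
Government balance (T - G) = -0.8
CA = -11.6 + (-0.8) = -12.4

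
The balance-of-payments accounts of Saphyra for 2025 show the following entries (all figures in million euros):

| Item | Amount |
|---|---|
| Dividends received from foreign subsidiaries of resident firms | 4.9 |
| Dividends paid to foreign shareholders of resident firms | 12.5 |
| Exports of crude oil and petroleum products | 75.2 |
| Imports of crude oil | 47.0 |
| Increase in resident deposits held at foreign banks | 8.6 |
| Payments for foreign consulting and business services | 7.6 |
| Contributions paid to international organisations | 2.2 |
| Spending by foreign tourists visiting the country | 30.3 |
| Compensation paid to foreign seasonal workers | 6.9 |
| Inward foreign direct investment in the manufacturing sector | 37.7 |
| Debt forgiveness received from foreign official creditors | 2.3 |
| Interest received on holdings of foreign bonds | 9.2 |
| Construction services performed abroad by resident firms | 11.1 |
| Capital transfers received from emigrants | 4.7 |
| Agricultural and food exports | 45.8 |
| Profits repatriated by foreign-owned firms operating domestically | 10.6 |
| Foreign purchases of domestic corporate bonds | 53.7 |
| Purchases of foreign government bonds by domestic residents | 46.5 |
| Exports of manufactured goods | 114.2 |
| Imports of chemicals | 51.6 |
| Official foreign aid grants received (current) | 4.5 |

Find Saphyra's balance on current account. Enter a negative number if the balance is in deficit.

Goods: -47.0 + 45.8 + 75.2 - 51.6 + 114.2 = 136.6
Services: -7.6 + 30.3 + 11.1 = 33.8
Primary income: 4.9 - 10.6 - 12.5 - 6.9 + 9.2 = -15.9
Secondary income: 4.5 - 2.2 = 2.3
Current account = 136.6 + 33.8 + (-15.9) + 2.3 = 156.8
(Excluded from the current account — financial account: increase in resident deposits held at foreign banks 8.6, inward foreign direct investment in the manufacturing sector 37.7, foreign purchases of domestic corporate bonds 53.7, purchases of foreign government bonds by domestic residents 46.5; capital account: debt forgiveness received from foreign official creditors 2.3, capital transfers received from emigrants 4.7.)

156.8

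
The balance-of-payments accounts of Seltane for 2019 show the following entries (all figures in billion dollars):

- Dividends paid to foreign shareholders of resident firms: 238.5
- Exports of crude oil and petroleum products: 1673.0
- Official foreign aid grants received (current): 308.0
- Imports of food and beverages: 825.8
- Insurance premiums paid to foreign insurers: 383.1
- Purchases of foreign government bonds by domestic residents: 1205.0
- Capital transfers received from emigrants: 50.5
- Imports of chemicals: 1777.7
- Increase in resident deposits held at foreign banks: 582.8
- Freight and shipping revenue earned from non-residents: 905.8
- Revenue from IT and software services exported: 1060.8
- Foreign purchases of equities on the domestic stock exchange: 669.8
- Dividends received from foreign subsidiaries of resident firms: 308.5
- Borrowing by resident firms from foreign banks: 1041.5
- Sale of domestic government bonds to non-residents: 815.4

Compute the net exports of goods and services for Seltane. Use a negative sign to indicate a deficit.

653.0

Goods: -1777.7 - 825.8 + 1673.0 = -930.5
Services: 1060.8 + 905.8 - 383.1 = 1583.5
Trade balance = -930.5 + 1583.5 = 653.0
(Excluded from the trade balance — primary income: dividends paid to foreign shareholders of resident firms 238.5, dividends received from foreign subsidiaries of resident firms 308.5; secondary income: official foreign aid grants received (current) 308.0; financial account: purchases of foreign government bonds by domestic residents 1205.0, increase in resident deposits held at foreign banks 582.8, foreign purchases of equities on the domestic stock exchange 669.8, borrowing by resident firms from foreign banks 1041.5, sale of domestic government bonds to non-residents 815.4; capital account: capital transfers received from emigrants 50.5.)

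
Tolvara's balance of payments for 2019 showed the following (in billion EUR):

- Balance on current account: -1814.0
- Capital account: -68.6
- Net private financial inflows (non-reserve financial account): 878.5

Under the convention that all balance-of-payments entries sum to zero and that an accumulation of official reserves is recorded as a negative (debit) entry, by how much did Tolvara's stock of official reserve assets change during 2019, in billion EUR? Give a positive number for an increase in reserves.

Official reserve transactions balance = -((-1814.0) + (-68.6) + 878.5) = 1004.1
An accumulation of reserves is recorded as a debit (negative entry), so the change in the stock of reserves is the negative of that balance.
Change in official reserves = -(1004.1) = -1004.1

-1004.1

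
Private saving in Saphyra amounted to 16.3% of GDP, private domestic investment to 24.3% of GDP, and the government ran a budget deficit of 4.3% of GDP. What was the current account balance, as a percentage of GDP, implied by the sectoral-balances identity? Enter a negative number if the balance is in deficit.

By the sectoral-balances identity, CA = (S_private - I) + (T - G).
Private balance = 16.3 - 24.3 = -8.0
Government balance (T - G) = -4.3
CA = -8.0 + (-4.3) = -12.3

-12.3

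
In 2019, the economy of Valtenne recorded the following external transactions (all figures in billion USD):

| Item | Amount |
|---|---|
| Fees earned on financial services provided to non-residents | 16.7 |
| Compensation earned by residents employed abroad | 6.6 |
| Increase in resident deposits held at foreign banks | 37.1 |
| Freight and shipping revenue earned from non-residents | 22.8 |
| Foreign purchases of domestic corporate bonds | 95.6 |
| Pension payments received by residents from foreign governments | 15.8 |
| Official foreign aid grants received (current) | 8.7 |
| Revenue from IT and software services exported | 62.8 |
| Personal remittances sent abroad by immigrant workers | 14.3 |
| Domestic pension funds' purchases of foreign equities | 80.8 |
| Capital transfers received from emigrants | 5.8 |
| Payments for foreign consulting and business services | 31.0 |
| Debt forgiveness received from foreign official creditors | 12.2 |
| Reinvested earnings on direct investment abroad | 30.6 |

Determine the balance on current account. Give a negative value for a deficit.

118.7

Services: 16.7 + 22.8 - 31.0 + 62.8 = 71.3
Primary income: 6.6 + 30.6 = 37.2
Secondary income: -14.3 + 15.8 + 8.7 = 10.2
Current account = 71.3 + 37.2 + 10.2 = 118.7
(Excluded from the current account — financial account: increase in resident deposits held at foreign banks 37.1, foreign purchases of domestic corporate bonds 95.6, domestic pension funds' purchases of foreign equities 80.8; capital account: capital transfers received from emigrants 5.8, debt forgiveness received from foreign official creditors 12.2.)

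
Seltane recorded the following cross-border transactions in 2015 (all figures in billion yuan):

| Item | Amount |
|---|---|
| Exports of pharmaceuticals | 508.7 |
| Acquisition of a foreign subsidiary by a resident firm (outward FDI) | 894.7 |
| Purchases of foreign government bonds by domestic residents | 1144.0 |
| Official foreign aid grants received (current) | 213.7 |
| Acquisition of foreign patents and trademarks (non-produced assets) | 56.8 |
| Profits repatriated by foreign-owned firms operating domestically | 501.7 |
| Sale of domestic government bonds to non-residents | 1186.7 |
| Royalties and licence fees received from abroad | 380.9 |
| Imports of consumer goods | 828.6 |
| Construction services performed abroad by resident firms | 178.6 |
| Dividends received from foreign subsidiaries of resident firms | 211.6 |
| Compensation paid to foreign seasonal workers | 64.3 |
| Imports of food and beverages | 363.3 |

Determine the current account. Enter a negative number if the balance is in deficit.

-264.4

Goods: 508.7 - 363.3 - 828.6 = -683.2
Services: 178.6 + 380.9 = 559.5
Primary income: -64.3 - 501.7 + 211.6 = -354.4
Secondary income: 213.7
Current account = (-683.2) + 559.5 + (-354.4) + 213.7 = -264.4
(Excluded from the current account — financial account: acquisition of a foreign subsidiary by a resident firm (outward FDI) 894.7, purchases of foreign government bonds by domestic residents 1144.0, sale of domestic government bonds to non-residents 1186.7; capital account: acquisition of foreign patents and trademarks (non-produced assets) 56.8.)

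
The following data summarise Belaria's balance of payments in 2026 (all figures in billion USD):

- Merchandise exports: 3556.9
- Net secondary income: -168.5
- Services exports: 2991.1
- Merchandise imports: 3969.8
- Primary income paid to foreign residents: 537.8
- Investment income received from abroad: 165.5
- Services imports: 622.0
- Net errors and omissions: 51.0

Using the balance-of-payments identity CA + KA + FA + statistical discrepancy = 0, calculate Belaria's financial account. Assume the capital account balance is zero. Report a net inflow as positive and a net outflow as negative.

Goods balance = 3556.9 - 3969.8 = -412.9
Services balance = 2991.1 - 622.0 = 2369.1
Trade balance (goods + services) = -412.9 + 2369.1 = 1956.2
Net primary income = 165.5 - 537.8 = -372.3
Net secondary income = -168.5
Current account = 1956.2 + (-372.3) + (-168.5) = 1415.4
Financial account = -(1415.4 + 51.0) = -1466.4

-1466.4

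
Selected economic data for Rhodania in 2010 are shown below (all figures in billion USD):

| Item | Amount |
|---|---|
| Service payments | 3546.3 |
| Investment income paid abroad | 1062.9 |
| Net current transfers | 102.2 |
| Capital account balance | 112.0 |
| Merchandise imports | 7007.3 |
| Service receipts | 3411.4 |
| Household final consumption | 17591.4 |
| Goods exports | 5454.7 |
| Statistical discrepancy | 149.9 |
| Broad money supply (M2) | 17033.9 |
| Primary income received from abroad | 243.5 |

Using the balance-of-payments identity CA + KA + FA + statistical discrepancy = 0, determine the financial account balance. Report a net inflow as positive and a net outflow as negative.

2142.8

Goods balance = 5454.7 - 7007.3 = -1552.6
Services balance = 3411.4 - 3546.3 = -134.9
Trade balance (goods + services) = -1552.6 + (-134.9) = -1687.5
Net primary income = 243.5 - 1062.9 = -819.4
Net secondary income = 102.2
Current account = -1687.5 + (-819.4) + 102.2 = -2404.7
Financial account = -(-2404.7 + 112.0 + 149.9) = 2142.8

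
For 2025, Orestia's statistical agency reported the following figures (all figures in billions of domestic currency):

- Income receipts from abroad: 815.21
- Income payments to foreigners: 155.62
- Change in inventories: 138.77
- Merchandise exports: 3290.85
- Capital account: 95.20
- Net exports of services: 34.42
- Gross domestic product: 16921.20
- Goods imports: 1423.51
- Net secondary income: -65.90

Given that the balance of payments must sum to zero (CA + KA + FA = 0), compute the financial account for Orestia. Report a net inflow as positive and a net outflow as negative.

Goods balance = 3290.85 - 1423.51 = 1867.34
Services balance = 34.42
Trade balance (goods + services) = 1867.34 + 34.42 = 1901.76
Net primary income = 815.21 - 155.62 = 659.59
Net secondary income = -65.90
Current account = 1901.76 + 659.59 + (-65.90) = 2495.45
Financial account = -(2495.45 + 95.20) = -2590.65

-2590.65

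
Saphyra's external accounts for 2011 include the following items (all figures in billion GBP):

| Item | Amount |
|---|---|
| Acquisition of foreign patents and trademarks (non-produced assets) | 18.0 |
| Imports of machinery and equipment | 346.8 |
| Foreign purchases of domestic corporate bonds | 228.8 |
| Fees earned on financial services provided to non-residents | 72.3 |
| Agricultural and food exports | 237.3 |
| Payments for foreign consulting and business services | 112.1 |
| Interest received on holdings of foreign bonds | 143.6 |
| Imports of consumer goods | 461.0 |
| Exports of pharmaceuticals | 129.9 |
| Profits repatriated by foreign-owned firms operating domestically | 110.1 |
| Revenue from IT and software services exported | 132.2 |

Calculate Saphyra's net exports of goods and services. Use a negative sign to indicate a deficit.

Goods: -461.0 - 346.8 + 237.3 + 129.9 = -440.6
Services: -112.1 + 72.3 + 132.2 = 92.4
Trade balance = -440.6 + 92.4 = -348.2
(Excluded from the trade balance — capital account: acquisition of foreign patents and trademarks (non-produced assets) 18.0; financial account: foreign purchases of domestic corporate bonds 228.8; primary income: interest received on holdings of foreign bonds 143.6, profits repatriated by foreign-owned firms operating domestically 110.1.)

-348.2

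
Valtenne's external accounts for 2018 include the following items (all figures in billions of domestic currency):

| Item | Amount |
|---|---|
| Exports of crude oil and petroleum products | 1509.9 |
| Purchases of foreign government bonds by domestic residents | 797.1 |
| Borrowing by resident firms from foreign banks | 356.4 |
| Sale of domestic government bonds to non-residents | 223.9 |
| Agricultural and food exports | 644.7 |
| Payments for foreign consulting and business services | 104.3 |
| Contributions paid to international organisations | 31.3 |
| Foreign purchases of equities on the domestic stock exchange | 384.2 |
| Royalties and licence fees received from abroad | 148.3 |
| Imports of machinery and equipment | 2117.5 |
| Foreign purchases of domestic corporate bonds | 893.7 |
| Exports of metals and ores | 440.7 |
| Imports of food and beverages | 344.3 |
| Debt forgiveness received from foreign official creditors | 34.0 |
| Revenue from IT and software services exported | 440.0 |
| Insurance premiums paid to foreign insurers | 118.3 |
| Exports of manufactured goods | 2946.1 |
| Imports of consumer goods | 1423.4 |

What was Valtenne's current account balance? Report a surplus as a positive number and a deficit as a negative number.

Goods: 644.7 + 2946.1 - 2117.5 - 344.3 - 1423.4 + 440.7 + 1509.9 = 1656.2
Services: -104.3 + 440.0 - 118.3 + 148.3 = 365.7
Secondary income: -31.3
Current account = 1656.2 + 365.7 + (-31.3) = 1990.6
(Excluded from the current account — financial account: purchases of foreign government bonds by domestic residents 797.1, borrowing by resident firms from foreign banks 356.4, sale of domestic government bonds to non-residents 223.9, foreign purchases of equities on the domestic stock exchange 384.2, foreign purchases of domestic corporate bonds 893.7; capital account: debt forgiveness received from foreign official creditors 34.0.)

1990.6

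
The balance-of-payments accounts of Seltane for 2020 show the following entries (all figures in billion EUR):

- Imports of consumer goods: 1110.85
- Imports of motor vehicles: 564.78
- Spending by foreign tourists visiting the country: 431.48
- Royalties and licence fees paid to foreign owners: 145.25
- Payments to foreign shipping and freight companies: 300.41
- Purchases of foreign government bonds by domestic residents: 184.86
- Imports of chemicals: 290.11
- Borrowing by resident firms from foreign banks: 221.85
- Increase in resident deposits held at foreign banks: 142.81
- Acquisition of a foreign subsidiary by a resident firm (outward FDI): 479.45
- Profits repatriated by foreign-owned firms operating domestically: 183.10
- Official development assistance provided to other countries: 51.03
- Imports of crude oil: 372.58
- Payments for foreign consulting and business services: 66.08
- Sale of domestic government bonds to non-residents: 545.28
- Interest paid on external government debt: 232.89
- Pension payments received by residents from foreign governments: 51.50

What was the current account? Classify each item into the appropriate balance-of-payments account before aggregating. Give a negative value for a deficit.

Goods: -290.11 - 1110.85 - 372.58 - 564.78 = -2338.32
Services: -145.25 - 66.08 - 300.41 + 431.48 = -80.26
Primary income: -183.10 - 232.89 = -415.99
Secondary income: 51.50 - 51.03 = 0.47
Current account = (-2338.32) + (-80.26) + (-415.99) + 0.47 = -2834.10
(Excluded from the current account — financial account: purchases of foreign government bonds by domestic residents 184.86, borrowing by resident firms from foreign banks 221.85, increase in resident deposits held at foreign banks 142.81, acquisition of a foreign subsidiary by a resident firm (outward FDI) 479.45, sale of domestic government bonds to non-residents 545.28.)

-2834.10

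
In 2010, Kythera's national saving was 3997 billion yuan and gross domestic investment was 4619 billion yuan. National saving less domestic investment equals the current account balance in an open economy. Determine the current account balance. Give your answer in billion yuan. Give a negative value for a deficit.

S - I = CA (net lending to the rest of the world).
CA = S - I = 3997 - 4619 = -622

-622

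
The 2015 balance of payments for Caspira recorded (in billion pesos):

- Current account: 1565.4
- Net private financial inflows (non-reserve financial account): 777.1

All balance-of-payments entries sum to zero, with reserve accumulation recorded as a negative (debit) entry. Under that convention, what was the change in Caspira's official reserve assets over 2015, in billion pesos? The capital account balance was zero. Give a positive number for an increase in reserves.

Official reserve transactions balance = -(1565.4 + 777.1) = -2342.5
An accumulation of reserves is recorded as a debit (negative entry), so the change in the stock of reserves is the negative of that balance.
Change in official reserves = -(-2342.5) = 2342.5

2342.5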